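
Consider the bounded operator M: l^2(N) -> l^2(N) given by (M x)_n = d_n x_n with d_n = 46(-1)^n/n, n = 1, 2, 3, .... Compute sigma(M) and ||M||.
sigma(M) = {46(-1)^n/n : n ≥ 1} ∪ {0}; ||M|| = 46

A bounded diagonal operator on l^2 with diagonal entries d_n has spectrum equal to the closure of {d_n : n ≥ 1}: every d_n is an eigenvalue (with eigenvector e_n), so {d_n} ⊂ sigma(M); the spectrum is closed, so its closure is too; and for lambda not in the closure, (M - lambda I) has bounded inverse (the diagonal entries 1/(d_n - lambda) are bounded). For our sequence d_n = 46(-1)^n/n, n = 1, 2, 3, ...:
  - {d_n} = {46(-1)^n/n : n ≥ 1}; the only limit point is 0
  - closure = {46(-1)^n/n : n ≥ 1} ∪ {0}
For the norm: a diagonal operator has ||M|| = sup_n |d_n|. Here |d_n| = 46/n is decreasing, so sup_n |d_n| = |d_1| = 46. So ||M|| = 46.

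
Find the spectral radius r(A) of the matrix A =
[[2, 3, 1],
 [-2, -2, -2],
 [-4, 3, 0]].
r(A) ≈ 3.7882

The eigenvalues of A are the roots of its characteristic polynomial. With M = A (coefficients from the trace, the sum of principal 2x2 minors, and det A):
  p(λ) = det(λ I - M) = λ^3 + 12λ - 22.
No integer candidate from the rational root theorem (±divisors of 22) is a root, so the roots are irrational. The cubic discriminant is Δ = -19980 < 0, so there is one real root and a complex-conjugate pair. p(1) = -9 and p(2) = 10 have opposite signs, so a root lies in (1, 2); Newton's method refines it to λ ≈ 1.5331. Dividing out (λ - (1.5331)) leaves approximately λ^2 + 1.5331λ + 14.3503. For λ^2 + 1.5331λ + 14.3503 the discriminant is -55.0509. It is negative, so the remaining roots are the complex-conjugate pair λ ≈ -0.7665 ± 3.7098i. Their product equals the constant term, so |λ|^2 ≈ 14.3503 and |λ| ≈ 3.7882.
Thus the eigenvalues (to 4 decimals) are 1.5331 (modulus 1.5331); -0.7665 ± 3.7098i (modulus 3.7882). The spectral radius is the largest modulus: r(A) ≈ 3.7882. (Cross-check: r(A) ≤ ||A||_2 ≈ 5.0731; equality holds whenever A is normal, though it can also hold for some non-normal A.)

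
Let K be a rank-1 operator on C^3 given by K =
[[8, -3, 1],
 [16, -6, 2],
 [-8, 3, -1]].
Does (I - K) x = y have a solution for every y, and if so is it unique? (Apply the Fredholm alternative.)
(I - K) is singular (det(I - K) = 0, i.e. 1 ∈ sigma(K)). (I - K) x = y is solvable iff y ⊥ ker((I - K)^*) = span{(8, -3, 1)}, i.e. iff 8y_1 - 3y_2 + y_3 = 0. When solvable, the solutions are x = y + c·(1, 2, -1), c arbitrary (ker(I - K) = span{(1, 2, -1)}, dimension 1).

K has rank 1, so it is an outer product K = u v^T: every row of K is a multiple of one row vector. Reading off the entries, u = (1, 2, -1) and v = (8, -3, 1) (row i of K equals u_i·v^T). A rank-one matrix u v^T satisfies K u = u (v·u) and kills the (2)-dimensional subspace v^⊥, so its characteristic polynomial is lambda^2 (lambda - v·u) with v·u = tr K = 1. Hence the eigenvalues of I - K are 1 (multiplicity 2) and 1 - (1) = 0, so det(I - K) = 0. (Direct check: I - K =
[[-7, 3, -1],
 [-16, 7, -2],
 [8, -3, 2]]
has determinant 0.) So 1 is an eigenvalue of K and (I - K) is not invertible. The finite-dimensional Fredholm alternative says: either (I - K) is invertible, or ker(I - K) ≠ {0} and then range(I - K) = ker((I - K)^*)^⊥, with dim ker(I - K) = dim ker((I - K)^*). We are in the second case, so we need both kernels. Kernel of I - K: (I - K) u = u - u (v·u) = u - u = 0, so ker(I - K) = span{u} = span{(1, 2, -1)} (it is exactly 1-dimensional because rank(I - K) = 2). Kernel of the adjoint: K is real, so (I - K)^* = I - K^T = I - v u^T, and (I - v u^T) v = v - v (u·v) = 0; hence ker((I - K)^*) = span{v} = span{(8, -3, 1)}. Therefore (I - K) x = y is solvable iff <y, v> = 0, i.e. iff 8y_1 - 3y_2 + y_3 = 0. When this holds, K y = u (v·y) = 0, so (I - K) y = y and x = y is a particular solution; the full solution set is the line x = y + c·u = y + c·(1, 2, -1), c ∈ C.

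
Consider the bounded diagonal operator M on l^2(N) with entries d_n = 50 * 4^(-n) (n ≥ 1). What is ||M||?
||M|| = 25/2 (attained at n = 1)

For M diagonal, ||M|| = sup_n |d_n|. The sequence d_n = 50 * 4^(-n) is positive and strictly decreasing (ratio 4^(-1) < 1), so the supremum is d_1 = 50/4 = 25/2. Hence ||M|| = 25/2.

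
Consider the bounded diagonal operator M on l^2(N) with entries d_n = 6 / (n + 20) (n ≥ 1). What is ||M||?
||M|| = 2/7 (attained at n = 1)

For M diagonal, ||M|| = sup_n |d_n| = sup_n 6/(n + 20). This is positive and strictly decreasing in n, so the supremum is attained at n = 1: d_1 = 6/(1 + 20) = 2/7. Hence ||M|| = 2/7.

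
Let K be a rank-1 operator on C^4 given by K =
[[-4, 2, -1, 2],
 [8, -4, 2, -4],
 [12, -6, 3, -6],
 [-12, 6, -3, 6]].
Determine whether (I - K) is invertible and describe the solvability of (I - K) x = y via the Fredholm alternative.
(I - K) is singular (det(I - K) = 0, i.e. 1 ∈ sigma(K)). (I - K) x = y is solvable iff y ⊥ ker((I - K)^*) = span{(-4, 2, -1, 2)}, i.e. iff -4y_1 + 2y_2 - y_3 + 2y_4 = 0. When solvable, the solutions are x = y + c·(1, -2, -3, 3), c arbitrary (ker(I - K) = span{(1, -2, -3, 3)}, dimension 1).

K has rank 1, so it is an outer product K = u v^T: every row of K is a multiple of one row vector. Reading off the entries, u = (1, -2, -3, 3) and v = (-4, 2, -1, 2) (row i of K equals u_i·v^T). A rank-one matrix u v^T satisfies K u = u (v·u) and kills the (3)-dimensional subspace v^⊥, so its characteristic polynomial is lambda^3 (lambda - v·u) with v·u = tr K = 1. Hence the eigenvalues of I - K are 1 (multiplicity 3) and 1 - (1) = 0, so det(I - K) = 0. (Direct check: I - K =
[[5, -2, 1, -2],
 [-8, 5, -2, 4],
 [-12, 6, -2, 6],
 [12, -6, 3, -5]]
has determinant 0.) So 1 is an eigenvalue of K and (I - K) is not invertible. The finite-dimensional Fredholm alternative says: either (I - K) is invertible, or ker(I - K) ≠ {0} and then range(I - K) = ker((I - K)^*)^⊥, with dim ker(I - K) = dim ker((I - K)^*). We are in the second case, so we need both kernels. Kernel of I - K: (I - K) u = u - u (v·u) = u - u = 0, so ker(I - K) = span{u} = span{(1, -2, -3, 3)} (it is exactly 1-dimensional because rank(I - K) = 3). Kernel of the adjoint: K is real, so (I - K)^* = I - K^T = I - v u^T, and (I - v u^T) v = v - v (u·v) = 0; hence ker((I - K)^*) = span{v} = span{(-4, 2, -1, 2)}. Therefore (I - K) x = y is solvable iff <y, v> = 0, i.e. iff -4y_1 + 2y_2 - y_3 + 2y_4 = 0. When this holds, K y = u (v·y) = 0, so (I - K) y = y and x = y is a particular solution; the full solution set is the line x = y + c·u = y + c·(1, -2, -3, 3), c ∈ C.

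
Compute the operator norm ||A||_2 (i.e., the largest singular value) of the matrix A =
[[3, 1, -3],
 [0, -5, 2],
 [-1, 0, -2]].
||A||_2 ≈ 6.0716 (= sqrt(largest eigenvalue of A^T A))

||A||_2 = sigma_max(A) = sqrt(lambda_max(A^T A)). Form the symmetric matrix M = A^T A =
[[10, 3, -7],
 [3, 26, -13],
 [-7, -13, 17]].
Its characteristic polynomial (trace, sum of principal 2x2 minors, determinant of M give the coefficients) is
  p(λ) = det(λ I - M) = λ^3 - 53λ^2 + 645λ - 1849.
No integer candidate from the rational root theorem (±divisors of 1849) is a root, so the roots are irrational. The cubic discriminant is Δ = 39612976 > 0, so there are three distinct real roots. p(4) = -53 and p(5) = 176 have opposite signs, so a root lies in (4, 5); Newton's method refines it to λ ≈ 4.2033. p(11) = 164 and p(12) = -13 have opposite signs, so a root lies in (11, 12); Newton's method refines it to λ ≈ 11.9329. p(36) = -661 and p(37) = 112 have opposite signs, so a root lies in (36, 37); Newton's method refines it to λ ≈ 36.8638. Check (Vieta): the three roots sum to 53, matching tr M = 53.
So the eigenvalues of A^T A are ≈ 4.2033, 11.9329, 36.8638 (all ≥ 0, as they must be for A^T A). The largest is λ_max ≈ 36.8638, hence ||A||_2 = sqrt(λ_max) ≈ 6.0716.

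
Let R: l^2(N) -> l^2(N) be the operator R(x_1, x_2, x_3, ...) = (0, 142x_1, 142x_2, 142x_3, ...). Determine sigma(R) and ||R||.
sigma(R) = closed disk {z in C : |z| ≤ 142}; ||R|| = 142

Note R = 142·U where U is the unit right shift (U x)_k = x_{k-1} (with x_0 := 0); so ||R|| = 142||U|| and sigma(R) = 142·sigma(U). ||R x||^2 = sum_{k≥1} |142x_k|^2 = 20164||x||^2, so ||R|| = 142 and sigma(R) ⊂ {|z| ≤ 142}. For any |lambda| < 142, the equation (R - lambda I) x = 0 forces x_1 = 0, then 142x_k = lambda x_{k+1} ⇒ x = 0, so R has no eigenvalues. But (R - lambda I) is not surjective for |lambda| < 142: solving (R - lambda I) x = e_1 would require x_n proportional to (lambda/142)^(-n), which is not in l^2. So every |lambda| < 142 lies in the residual spectrum. The boundary |lambda| = 142 is in the approximate point spectrum (the spectrum is closed). Hence sigma(R) is the closed disk of radius 142.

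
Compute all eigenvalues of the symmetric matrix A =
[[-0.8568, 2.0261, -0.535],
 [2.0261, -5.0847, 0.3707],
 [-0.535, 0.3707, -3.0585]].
sigma(A) ≈ {-6, -3, 0}

A is real symmetric, so its spectrum consists of real eigenvalues. Expanding the characteristic polynomial of the displayed matrix gives
  det(λ I - A) = p(λ) = λ^3 + (9)λ^2 + (18)λ + (0).
Solving p(λ) = 0 yields eigenvalues ≈ -6, -3, 0. (A is shown rounded to 4 decimals, so these recover the underlying integer eigenvalues to within that precision.)
Verification: the trace of A = -9 equals the sum of eigenvalues -9, and det(A) ≈ 0.0003 matches the eigenvalue product 0.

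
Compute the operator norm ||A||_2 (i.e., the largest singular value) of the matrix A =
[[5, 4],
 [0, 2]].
||A||_2 = sqrt((45 + sqrt(1625))/2) ≈ 6.5311 (= sqrt(largest eigenvalue of A^T A))

||A||_2 = sigma_max(A) = sqrt(lambda_max(A^T A)). Form the symmetric matrix M = A^T A =
[[25, 20],
 [20, 20]].
Its characteristic polynomial (trace, determinant of M give the coefficients) is
  p(λ) = det(λ I - M) = λ^2 - 45λ + 100.
For λ^2 - 45λ + 100 the discriminant is 1625. It is nonnegative but not a perfect square, so the roots are real and irrational: λ = (45 ± sqrt(1625))/2 ≈ 42.6556, 2.3444.
So the eigenvalues of A^T A are ≈ 2.3444, 42.6556 (all ≥ 0, as they must be for A^T A). The largest is λ_max = (45 + sqrt(1625))/2 ≈ 42.6556, hence ||A||_2 = sqrt(λ_max) = sqrt((45 + sqrt(1625))/2) ≈ 6.5311.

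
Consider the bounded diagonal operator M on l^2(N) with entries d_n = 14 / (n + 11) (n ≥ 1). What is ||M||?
||M|| = 7/6 (attained at n = 1)

For M diagonal, ||M|| = sup_n |d_n| = sup_n 14/(n + 11). This is positive and strictly decreasing in n, so the supremum is attained at n = 1: d_1 = 14/(1 + 11) = 7/6. Hence ||M|| = 7/6.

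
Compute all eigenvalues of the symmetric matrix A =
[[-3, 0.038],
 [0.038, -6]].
sigma(A) ≈ {-6, -3}

A is real symmetric, so its spectrum consists of real eigenvalues. Expanding the characteristic polynomial of the displayed matrix gives
  det(λ I - A) = p(λ) = λ^2 + (9)λ + (18).
Solving p(λ) = 0 yields eigenvalues ≈ -6, -3. (A is shown rounded to 4 decimals, so these recover the underlying integer eigenvalues to within that precision.)
Verification: the trace of A = -9 equals the sum of eigenvalues -9, and det(A) ≈ 18.0001 matches the eigenvalue product 18.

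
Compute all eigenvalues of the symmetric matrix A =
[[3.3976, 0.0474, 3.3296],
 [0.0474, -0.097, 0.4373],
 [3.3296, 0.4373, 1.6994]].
sigma(A) ≈ {-1, 0, 6}

A is real symmetric, so its spectrum consists of real eigenvalues. Expanding the characteristic polynomial of the displayed matrix gives
  det(λ I - A) = p(λ) = λ^3 + (-5)λ^2 + (-6)λ + (0).
Solving p(λ) = 0 yields eigenvalues ≈ -1, 0, 6. (A is shown rounded to 4 decimals, so these recover the underlying integer eigenvalues to within that precision.)
Verification: the trace of A = 5 equals the sum of eigenvalues 5, and det(A) ≈ -0.0002 matches the eigenvalue product 0.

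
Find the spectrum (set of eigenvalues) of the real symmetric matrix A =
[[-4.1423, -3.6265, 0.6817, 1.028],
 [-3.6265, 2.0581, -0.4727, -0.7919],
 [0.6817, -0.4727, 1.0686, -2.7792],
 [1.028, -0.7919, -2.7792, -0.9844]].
sigma(A) ≈ {-6, -3, 3, 4}

A is real symmetric, so its spectrum consists of real eigenvalues. Expanding the characteristic polynomial of the displayed matrix gives
  det(λ I - A) = p(λ) = λ^4 + (2)λ^3 + (-33)λ^2 + (-18.0011)λ + (216.0056).
Solving p(λ) = 0 yields eigenvalues ≈ -6, -3, 3, 4. (A is shown rounded to 4 decimals, so these recover the underlying integer eigenvalues to within that precision.)
Verification: the trace of A = -2 equals the sum of eigenvalues -2, and det(A) ≈ 216.0056 matches the eigenvalue product 216.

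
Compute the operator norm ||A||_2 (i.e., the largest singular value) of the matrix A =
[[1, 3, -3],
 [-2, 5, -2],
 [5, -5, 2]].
||A||_2 ≈ 9.5909 (= sqrt(largest eigenvalue of A^T A))

||A||_2 = sigma_max(A) = sqrt(lambda_max(A^T A)). Form the symmetric matrix M = A^T A =
[[30, -32, 11],
 [-32, 59, -29],
 [11, -29, 17]].
Its characteristic polynomial (trace, sum of principal 2x2 minors, determinant of M give the coefficients) is
  p(λ) = det(λ I - M) = λ^3 - 106λ^2 + 1297λ - 729.
No integer candidate from the rational root theorem (±divisors of 729) is a root, so the roots are irrational. The cubic discriminant is Δ = 8490687273 > 0, so there are three distinct real roots. p(0) = -729 and p(1) = 463 have opposite signs, so a root lies in (0, 1); Newton's method refines it to λ ≈ 0.5904. p(13) = 415 and p(14) = -603 have opposite signs, so a root lies in (13, 14); Newton's method refines it to λ ≈ 13.4234. p(91) = -6917 and p(92) = 99 have opposite signs, so a root lies in (91, 92); Newton's method refines it to λ ≈ 91.9862. Check (Vieta): the three roots sum to 106, matching tr M = 106.
So the eigenvalues of A^T A are ≈ 0.5904, 13.4234, 91.9862 (all ≥ 0, as they must be for A^T A). The largest is λ_max ≈ 91.9862, hence ||A||_2 = sqrt(λ_max) ≈ 9.5909.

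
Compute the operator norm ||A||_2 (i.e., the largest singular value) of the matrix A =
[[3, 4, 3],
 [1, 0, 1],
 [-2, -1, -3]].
||A||_2 ≈ 6.8412 (= sqrt(largest eigenvalue of A^T A))

||A||_2 = sigma_max(A) = sqrt(lambda_max(A^T A)). Form the symmetric matrix M = A^T A =
[[14, 14, 16],
 [14, 17, 15],
 [16, 15, 19]].
Its characteristic polynomial (trace, sum of principal 2x2 minors, determinant of M give the coefficients) is
  p(λ) = det(λ I - M) = λ^3 - 50λ^2 + 150λ - 16.
No integer candidate from the rational root theorem (±divisors of 16) is a root, so the roots are irrational. The cubic discriminant is Δ = 36903088 > 0, so there are three distinct real roots. p(0) = -16 and p(1) = 85 have opposite signs, so a root lies in (0, 1); Newton's method refines it to λ ≈ 0.1107. p(3) = 11 and p(4) = -152 have opposite signs, so a root lies in (3, 4); Newton's method refines it to λ ≈ 3.0869. p(46) = -1580 and p(47) = 407 have opposite signs, so a root lies in (46, 47); Newton's method refines it to λ ≈ 46.8023. Check (Vieta): the three roots sum to 50, matching tr M = 50.
So the eigenvalues of A^T A are ≈ 0.1107, 3.0869, 46.8023 (all ≥ 0, as they must be for A^T A). The largest is λ_max ≈ 46.8023, hence ||A||_2 = sqrt(λ_max) ≈ 6.8412.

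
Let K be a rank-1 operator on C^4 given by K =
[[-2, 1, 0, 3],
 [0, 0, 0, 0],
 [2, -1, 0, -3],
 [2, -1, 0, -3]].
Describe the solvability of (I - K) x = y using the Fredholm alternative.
(I - K) is invertible (det(I - K) = 6 ≠ 0), so for every y in C^4 the equation (I - K) x = y has a unique solution.

K has rank 1, so it is an outer product K = u v^T: every row of K is a multiple of one row vector. Reading off the entries, u = (-1, 0, 1, 1) and v = (2, -1, 0, -3) (row i of K equals u_i·v^T). A rank-one matrix u v^T satisfies K u = u (v·u) and kills the (3)-dimensional subspace v^⊥, so its characteristic polynomial is lambda^3 (lambda - v·u) with v·u = tr K = -5. Hence the eigenvalues of I - K are 1 (multiplicity 3) and 1 - (-5) = 6, so det(I - K) = 6. (Direct check: I - K =
[[3, -1, 0, -3],
 [0, 1, 0, 0],
 [-2, 1, 1, 3],
 [-2, 1, 0, 4]]
has determinant 6.) The finite-dimensional Fredholm alternative says: either (I - K) is invertible, or ker(I - K) ≠ {0} and then range(I - K) = ker((I - K)^*)^⊥, with dim ker(I - K) = dim ker((I - K)^*). Since det(I - K) ≠ 0, 1 is not an eigenvalue of K and ker(I - K) = {0}, so we are in the first case: for every y there is a unique x = (I - K)^(-1) y. Explicitly, by the Sherman–Morrison formula, (I - u v^T)^(-1) = I + u v^T/(1 - v·u), i.e. (I - K)^(-1) = I + K/(6).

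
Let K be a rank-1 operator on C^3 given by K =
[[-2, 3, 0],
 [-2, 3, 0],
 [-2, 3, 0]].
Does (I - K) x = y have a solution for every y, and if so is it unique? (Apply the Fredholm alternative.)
(I - K) is singular (det(I - K) = 0, i.e. 1 ∈ sigma(K)). (I - K) x = y is solvable iff y ⊥ ker((I - K)^*) = span{(-2, 3, 0)}, i.e. iff -2y_1 + 3y_2 = 0. When solvable, the solutions are x = y + c·(1, 1, 1), c arbitrary (ker(I - K) = span{(1, 1, 1)}, dimension 1).

K has rank 1, so it is an outer product K = u v^T: every row of K is a multiple of one row vector. Reading off the entries, u = (1, 1, 1) and v = (-2, 3, 0) (row i of K equals u_i·v^T). A rank-one matrix u v^T satisfies K u = u (v·u) and kills the (2)-dimensional subspace v^⊥, so its characteristic polynomial is lambda^2 (lambda - v·u) with v·u = tr K = 1. Hence the eigenvalues of I - K are 1 (multiplicity 2) and 1 - (1) = 0, so det(I - K) = 0. (Direct check: I - K =
[[3, -3, 0],
 [2, -2, 0],
 [2, -3, 1]]
has determinant 0.) So 1 is an eigenvalue of K and (I - K) is not invertible. The finite-dimensional Fredholm alternative says: either (I - K) is invertible, or ker(I - K) ≠ {0} and then range(I - K) = ker((I - K)^*)^⊥, with dim ker(I - K) = dim ker((I - K)^*). We are in the second case, so we need both kernels. Kernel of I - K: (I - K) u = u - u (v·u) = u - u = 0, so ker(I - K) = span{u} = span{(1, 1, 1)} (it is exactly 1-dimensional because rank(I - K) = 2). Kernel of the adjoint: K is real, so (I - K)^* = I - K^T = I - v u^T, and (I - v u^T) v = v - v (u·v) = 0; hence ker((I - K)^*) = span{v} = span{(-2, 3, 0)}. Therefore (I - K) x = y is solvable iff <y, v> = 0, i.e. iff -2y_1 + 3y_2 = 0. When this holds, K y = u (v·y) = 0, so (I - K) y = y and x = y is a particular solution; the full solution set is the line x = y + c·u = y + c·(1, 1, 1), c ∈ C.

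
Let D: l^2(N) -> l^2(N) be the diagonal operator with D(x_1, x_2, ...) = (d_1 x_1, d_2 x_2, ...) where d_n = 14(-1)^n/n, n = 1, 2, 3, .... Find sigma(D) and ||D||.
sigma(D) = {14(-1)^n/n : n ≥ 1} ∪ {0}; ||D|| = 14

A bounded diagonal operator on l^2 with diagonal entries d_n has spectrum equal to the closure of {d_n : n ≥ 1}: every d_n is an eigenvalue (with eigenvector e_n), so {d_n} ⊂ sigma(D); the spectrum is closed, so its closure is too; and for lambda not in the closure, (D - lambda I) has bounded inverse (the diagonal entries 1/(d_n - lambda) are bounded). For our sequence d_n = 14(-1)^n/n, n = 1, 2, 3, ...:
  - {d_n} = {14(-1)^n/n : n ≥ 1}; the only limit point is 0
  - closure = {14(-1)^n/n : n ≥ 1} ∪ {0}
For the norm: a diagonal operator has ||D|| = sup_n |d_n|. Here |d_n| = 14/n is decreasing, so sup_n |d_n| = |d_1| = 14. So ||D|| = 14.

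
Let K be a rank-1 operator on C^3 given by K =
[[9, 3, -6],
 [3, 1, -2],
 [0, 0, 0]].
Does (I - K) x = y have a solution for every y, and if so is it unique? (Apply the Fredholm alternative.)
(I - K) is invertible (det(I - K) = -9 ≠ 0), so for every y in C^3 the equation (I - K) x = y has a unique solution.

K has rank 1, so it is an outer product K = u v^T: every row of K is a multiple of one row vector. Reading off the entries, u = (3, 1, 0) and v = (3, 1, -2) (row i of K equals u_i·v^T). A rank-one matrix u v^T satisfies K u = u (v·u) and kills the (2)-dimensional subspace v^⊥, so its characteristic polynomial is lambda^2 (lambda - v·u) with v·u = tr K = 10. Hence the eigenvalues of I - K are 1 (multiplicity 2) and 1 - (10) = -9, so det(I - K) = -9. (Direct check: I - K =
[[-8, -3, 6],
 [-3, 0, 2],
 [0, 0, 1]]
has determinant -9.) The finite-dimensional Fredholm alternative says: either (I - K) is invertible, or ker(I - K) ≠ {0} and then range(I - K) = ker((I - K)^*)^⊥, with dim ker(I - K) = dim ker((I - K)^*). Since det(I - K) ≠ 0, 1 is not an eigenvalue of K and ker(I - K) = {0}, so we are in the first case: for every y there is a unique x = (I - K)^(-1) y. Explicitly, by the Sherman–Morrison formula, (I - u v^T)^(-1) = I + u v^T/(1 - v·u), i.e. (I - K)^(-1) = I + K/(-9).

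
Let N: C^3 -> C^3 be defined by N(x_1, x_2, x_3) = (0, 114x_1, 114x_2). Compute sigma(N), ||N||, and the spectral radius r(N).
sigma(N) = {0}; ||N|| = 114; r(N) = 0. (N is nilpotent with N^3 = 0.)

On C^3, N is a strictly lower-triangular matrix with 114 on the subdiagonal and zeros elsewhere, so its characteristic polynomial is lambda^3 and every eigenvalue is 0: sigma(N) = {0}. For the operator norm, N e_i = 114e_{i+1} for i = 1, ..., 2 and N e_3 = 0, so the singular values of N are 114 (with multiplicity 2) and 0; hence ||N|| = 114. The spectral radius r(N) = max|lambda| = 0. Note ||N|| > r(N) — characteristic of non-normal nilpotent operators. Indeed N^3 = 0.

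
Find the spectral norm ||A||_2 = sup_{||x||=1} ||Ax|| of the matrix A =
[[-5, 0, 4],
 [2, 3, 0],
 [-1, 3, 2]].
||A||_2 ≈ 6.9014 (= sqrt(largest eigenvalue of A^T A))

||A||_2 = sigma_max(A) = sqrt(lambda_max(A^T A)). Form the symmetric matrix M = A^T A =
[[30, 3, -22],
 [3, 18, 6],
 [-22, 6, 20]].
Its characteristic polynomial (trace, sum of principal 2x2 minors, determinant of M give the coefficients) is
  p(λ) = det(λ I - M) = λ^3 - 68λ^2 + 971λ - 36.
No integer candidate from the rational root theorem (±divisors of 36) is a root, so the roots are irrational. The cubic discriminant is Δ = 695175284 > 0, so there are three distinct real roots. p(0) = -36 and p(1) = 868 have opposite signs, so a root lies in (0, 1); Newton's method refines it to λ ≈ 0.0372. p(20) = 184 and p(21) = -372 have opposite signs, so a root lies in (20, 21); Newton's method refines it to λ ≈ 20.3336. p(47) = -788 and p(48) = 492 have opposite signs, so a root lies in (47, 48); Newton's method refines it to λ ≈ 47.6292. Check (Vieta): the three roots sum to 68, matching tr M = 68.
So the eigenvalues of A^T A are ≈ 0.0372, 20.3336, 47.6292 (all ≥ 0, as they must be for A^T A). The largest is λ_max ≈ 47.6292, hence ||A||_2 = sqrt(λ_max) ≈ 6.9014.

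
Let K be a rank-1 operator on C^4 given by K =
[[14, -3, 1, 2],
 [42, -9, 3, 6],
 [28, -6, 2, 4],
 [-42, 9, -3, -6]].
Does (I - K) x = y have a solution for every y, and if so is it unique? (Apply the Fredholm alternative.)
(I - K) is singular (det(I - K) = 0, i.e. 1 ∈ sigma(K)). (I - K) x = y is solvable iff y ⊥ ker((I - K)^*) = span{(14, -3, 1, 2)}, i.e. iff 14y_1 - 3y_2 + y_3 + 2y_4 = 0. When solvable, the solutions are x = y + c·(1, 3, 2, -3), c arbitrary (ker(I - K) = span{(1, 3, 2, -3)}, dimension 1).

K has rank 1, so it is an outer product K = u v^T: every row of K is a multiple of one row vector. Reading off the entries, u = (1, 3, 2, -3) and v = (14, -3, 1, 2) (row i of K equals u_i·v^T). A rank-one matrix u v^T satisfies K u = u (v·u) and kills the (3)-dimensional subspace v^⊥, so its characteristic polynomial is lambda^3 (lambda - v·u) with v·u = tr K = 1. Hence the eigenvalues of I - K are 1 (multiplicity 3) and 1 - (1) = 0, so det(I - K) = 0. (Direct check: I - K =
[[-13, 3, -1, -2],
 [-42, 10, -3, -6],
 [-28, 6, -1, -4],
 [42, -9, 3, 7]]
has determinant 0.) So 1 is an eigenvalue of K and (I - K) is not invertible. The finite-dimensional Fredholm alternative says: either (I - K) is invertible, or ker(I - K) ≠ {0} and then range(I - K) = ker((I - K)^*)^⊥, with dim ker(I - K) = dim ker((I - K)^*). We are in the second case, so we need both kernels. Kernel of I - K: (I - K) u = u - u (v·u) = u - u = 0, so ker(I - K) = span{u} = span{(1, 3, 2, -3)} (it is exactly 1-dimensional because rank(I - K) = 3). Kernel of the adjoint: K is real, so (I - K)^* = I - K^T = I - v u^T, and (I - v u^T) v = v - v (u·v) = 0; hence ker((I - K)^*) = span{v} = span{(14, -3, 1, 2)}. Therefore (I - K) x = y is solvable iff <y, v> = 0, i.e. iff 14y_1 - 3y_2 + y_3 + 2y_4 = 0. When this holds, K y = u (v·y) = 0, so (I - K) y = y and x = y is a particular solution; the full solution set is the line x = y + c·u = y + c·(1, 3, 2, -3), c ∈ C.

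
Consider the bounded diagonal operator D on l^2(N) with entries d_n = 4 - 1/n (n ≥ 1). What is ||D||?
||D|| = 4

For a diagonal operator on l^2 with entries d_n, ||D|| = sup_n |d_n|. Here d_1 = 3, d_2 = 7/2, ..., and d_n = 4 - 1/n increases monotonically toward 4. All terms lie in [3, 4), so |d_n| = d_n and the supremum is the limit 4, which is not attained by any individual d_n. Hence ||D|| = 4.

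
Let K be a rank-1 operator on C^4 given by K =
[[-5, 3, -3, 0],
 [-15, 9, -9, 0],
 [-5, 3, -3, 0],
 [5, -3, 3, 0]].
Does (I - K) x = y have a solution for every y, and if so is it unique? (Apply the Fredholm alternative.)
(I - K) is singular (det(I - K) = 0, i.e. 1 ∈ sigma(K)). (I - K) x = y is solvable iff y ⊥ ker((I - K)^*) = span{(-5, 3, -3, 0)}, i.e. iff -5y_1 + 3y_2 - 3y_3 = 0. When solvable, the solutions are x = y + c·(1, 3, 1, -1), c arbitrary (ker(I - K) = span{(1, 3, 1, -1)}, dimension 1).

K has rank 1, so it is an outer product K = u v^T: every row of K is a multiple of one row vector. Reading off the entries, u = (1, 3, 1, -1) and v = (-5, 3, -3, 0) (row i of K equals u_i·v^T). A rank-one matrix u v^T satisfies K u = u (v·u) and kills the (3)-dimensional subspace v^⊥, so its characteristic polynomial is lambda^3 (lambda - v·u) with v·u = tr K = 1. Hence the eigenvalues of I - K are 1 (multiplicity 3) and 1 - (1) = 0, so det(I - K) = 0. (Direct check: I - K =
[[6, -3, 3, 0],
 [15, -8, 9, 0],
 [5, -3, 4, 0],
 [-5, 3, -3, 1]]
has determinant 0.) So 1 is an eigenvalue of K and (I - K) is not invertible. The finite-dimensional Fredholm alternative says: either (I - K) is invertible, or ker(I - K) ≠ {0} and then range(I - K) = ker((I - K)^*)^⊥, with dim ker(I - K) = dim ker((I - K)^*). We are in the second case, so we need both kernels. Kernel of I - K: (I - K) u = u - u (v·u) = u - u = 0, so ker(I - K) = span{u} = span{(1, 3, 1, -1)} (it is exactly 1-dimensional because rank(I - K) = 3). Kernel of the adjoint: K is real, so (I - K)^* = I - K^T = I - v u^T, and (I - v u^T) v = v - v (u·v) = 0; hence ker((I - K)^*) = span{v} = span{(-5, 3, -3, 0)}. Therefore (I - K) x = y is solvable iff <y, v> = 0, i.e. iff -5y_1 + 3y_2 - 3y_3 = 0. When this holds, K y = u (v·y) = 0, so (I - K) y = y and x = y is a particular solution; the full solution set is the line x = y + c·u = y + c·(1, 3, 1, -1), c ∈ C.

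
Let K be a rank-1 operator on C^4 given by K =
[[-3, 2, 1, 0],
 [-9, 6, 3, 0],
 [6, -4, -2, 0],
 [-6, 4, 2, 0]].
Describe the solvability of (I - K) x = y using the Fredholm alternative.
(I - K) is singular (det(I - K) = 0, i.e. 1 ∈ sigma(K)). (I - K) x = y is solvable iff y ⊥ ker((I - K)^*) = span{(-3, 2, 1, 0)}, i.e. iff -3y_1 + 2y_2 + y_3 = 0. When solvable, the solutions are x = y + c·(1, 3, -2, 2), c arbitrary (ker(I - K) = span{(1, 3, -2, 2)}, dimension 1).

K has rank 1, so it is an outer product K = u v^T: every row of K is a multiple of one row vector. Reading off the entries, u = (1, 3, -2, 2) and v = (-3, 2, 1, 0) (row i of K equals u_i·v^T). A rank-one matrix u v^T satisfies K u = u (v·u) and kills the (3)-dimensional subspace v^⊥, so its characteristic polynomial is lambda^3 (lambda - v·u) with v·u = tr K = 1. Hence the eigenvalues of I - K are 1 (multiplicity 3) and 1 - (1) = 0, so det(I - K) = 0. (Direct check: I - K =
[[4, -2, -1, 0],
 [9, -5, -3, 0],
 [-6, 4, 3, 0],
 [6, -4, -2, 1]]
has determinant 0.) So 1 is an eigenvalue of K and (I - K) is not invertible. The finite-dimensional Fredholm alternative says: either (I - K) is invertible, or ker(I - K) ≠ {0} and then range(I - K) = ker((I - K)^*)^⊥, with dim ker(I - K) = dim ker((I - K)^*). We are in the second case, so we need both kernels. Kernel of I - K: (I - K) u = u - u (v·u) = u - u = 0, so ker(I - K) = span{u} = span{(1, 3, -2, 2)} (it is exactly 1-dimensional because rank(I - K) = 3). Kernel of the adjoint: K is real, so (I - K)^* = I - K^T = I - v u^T, and (I - v u^T) v = v - v (u·v) = 0; hence ker((I - K)^*) = span{v} = span{(-3, 2, 1, 0)}. Therefore (I - K) x = y is solvable iff <y, v> = 0, i.e. iff -3y_1 + 2y_2 + y_3 = 0. When this holds, K y = u (v·y) = 0, so (I - K) y = y and x = y is a particular solution; the full solution set is the line x = y + c·u = y + c·(1, 3, -2, 2), c ∈ C.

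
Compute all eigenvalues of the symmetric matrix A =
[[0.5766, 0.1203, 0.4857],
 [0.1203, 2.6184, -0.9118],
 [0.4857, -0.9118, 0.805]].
sigma(A) ≈ {0, 1, 3}

A is real symmetric, so its spectrum consists of real eigenvalues. Expanding the characteristic polynomial of the displayed matrix gives
  det(λ I - A) = p(λ) = λ^3 + (-4)λ^2 + (3)λ + (0).
Solving p(λ) = 0 yields eigenvalues ≈ 0, 1, 3. (A is shown rounded to 4 decimals, so these recover the underlying integer eigenvalues to within that precision.)
Verification: the trace of A = 4 equals the sum of eigenvalues 4, and det(A) ≈ 0.0001 matches the eigenvalue product 0.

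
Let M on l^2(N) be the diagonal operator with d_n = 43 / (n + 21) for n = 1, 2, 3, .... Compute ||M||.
||M|| = 43/22 (attained at n = 1)

For M diagonal, ||M|| = sup_n |d_n| = sup_n 43/(n + 21). This is positive and strictly decreasing in n, so the supremum is attained at n = 1: d_1 = 43/(1 + 21) = 43/22. Hence ||M|| = 43/22.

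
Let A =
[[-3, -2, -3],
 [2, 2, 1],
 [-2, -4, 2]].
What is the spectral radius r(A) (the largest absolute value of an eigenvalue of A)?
r(A) = 3

The eigenvalues of A are the roots of its characteristic polynomial. With M = A (coefficients from the trace, the sum of principal 2x2 minors, and det A):
  p(λ) = det(λ I - M) = λ^3 - λ^2 - 6λ.
The constant term is 0, so λ = 0 is a root. Dividing out λ leaves p(λ) = λ(λ^2 - λ - 6). For λ^2 - λ - 6 the discriminant is 25. It is a perfect square (5^2), so the roots are rational: λ = (1 ± 5)/2 = 3, -2.
Thus the eigenvalues (to 4 decimals) are 3 (modulus 3); -2 (modulus 2); 0 (modulus 0). The spectral radius is the largest modulus: r(A) = 3. (Cross-check: r(A) ≤ ||A||_2 ≈ 6.2956; equality holds whenever A is normal, though it can also hold for some non-normal A.)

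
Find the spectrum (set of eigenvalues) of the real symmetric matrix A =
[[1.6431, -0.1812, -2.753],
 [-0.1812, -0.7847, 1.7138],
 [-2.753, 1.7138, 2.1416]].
sigma(A) ≈ {-2, 0, 5}

A is real symmetric, so its spectrum consists of real eigenvalues. Expanding the characteristic polynomial of the displayed matrix gives
  det(λ I - A) = p(λ) = λ^3 + (-3)λ^2 + (-10)λ + (0).
Solving p(λ) = 0 yields eigenvalues ≈ -2, 0, 5. (A is shown rounded to 4 decimals, so these recover the underlying integer eigenvalues to within that precision.)
Verification: the trace of A = 3 equals the sum of eigenvalues 3, and det(A) ≈ -0.0004 matches the eigenvalue product 0.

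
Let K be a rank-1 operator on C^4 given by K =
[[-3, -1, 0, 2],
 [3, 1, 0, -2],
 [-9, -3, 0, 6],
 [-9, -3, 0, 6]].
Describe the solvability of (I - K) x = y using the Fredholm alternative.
(I - K) is invertible (det(I - K) = -3 ≠ 0), so for every y in C^4 the equation (I - K) x = y has a unique solution.

K has rank 1, so it is an outer product K = u v^T: every row of K is a multiple of one row vector. Reading off the entries, u = (1, -1, 3, 3) and v = (-3, -1, 0, 2) (row i of K equals u_i·v^T). A rank-one matrix u v^T satisfies K u = u (v·u) and kills the (3)-dimensional subspace v^⊥, so its characteristic polynomial is lambda^3 (lambda - v·u) with v·u = tr K = 4. Hence the eigenvalues of I - K are 1 (multiplicity 3) and 1 - (4) = -3, so det(I - K) = -3. (Direct check: I - K =
[[4, 1, 0, -2],
 [-3, 0, 0, 2],
 [9, 3, 1, -6],
 [9, 3, 0, -5]]
has determinant -3.) The finite-dimensional Fredholm alternative says: either (I - K) is invertible, or ker(I - K) ≠ {0} and then range(I - K) = ker((I - K)^*)^⊥, with dim ker(I - K) = dim ker((I - K)^*). Since det(I - K) ≠ 0, 1 is not an eigenvalue of K and ker(I - K) = {0}, so we are in the first case: for every y there is a unique x = (I - K)^(-1) y. Explicitly, by the Sherman–Morrison formula, (I - u v^T)^(-1) = I + u v^T/(1 - v·u), i.e. (I - K)^(-1) = I + K/(-3).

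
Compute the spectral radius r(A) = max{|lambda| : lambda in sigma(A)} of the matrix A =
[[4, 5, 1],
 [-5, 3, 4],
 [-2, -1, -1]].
r(A) ≈ 6.64

The eigenvalues of A are the roots of its characteristic polynomial. With M = A (coefficients from the trace, the sum of principal 2x2 minors, and det A):
  p(λ) = det(λ I - M) = λ^3 - 6λ^2 + 36λ + 50.
No integer candidate from the rational root theorem (±divisors of 50) is a root, so the roots are irrational. The cubic discriminant is Δ = -358668 < 0, so there is one real root and a complex-conjugate pair. p(-2) = -54 and p(-1) = 7 have opposite signs, so a root lies in (-2, -1); Newton's method refines it to λ ≈ -1.134. Dividing out (λ - (-1.134)) leaves approximately λ^2 - 7.134λ + 44.0903. For λ^2 - 7.134λ + 44.0903 the discriminant is -125.4666. It is negative, so the remaining roots are the complex-conjugate pair λ ≈ 3.567 ± 5.6006i. Their product equals the constant term, so |λ|^2 ≈ 44.0903 and |λ| ≈ 6.64.
Thus the eigenvalues (to 4 decimals) are -1.134 (modulus 1.134); 3.567 ± 5.6006i (modulus 6.64). The spectral radius is the largest modulus: r(A) ≈ 6.64. (Cross-check: r(A) ≤ ||A||_2 ≈ 7.1417; equality holds whenever A is normal, though it can also hold for some non-normal A.)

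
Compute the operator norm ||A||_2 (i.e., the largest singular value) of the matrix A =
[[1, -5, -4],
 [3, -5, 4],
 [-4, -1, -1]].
||A||_2 ≈ 7.7208 (= sqrt(largest eigenvalue of A^T A))

||A||_2 = sigma_max(A) = sqrt(lambda_max(A^T A)). Form the symmetric matrix M = A^T A =
[[26, -16, 12],
 [-16, 51, 1],
 [12, 1, 33]].
Its characteristic polynomial (trace, sum of principal 2x2 minors, determinant of M give the coefficients) is
  p(λ) = det(λ I - M) = λ^3 - 110λ^2 + 3466λ - 27556.
No integer candidate from the rational root theorem (±divisors of 27556) is a root, so the roots are irrational. The cubic discriminant is Δ = 706664224 > 0, so there are three distinct real roots. p(12) = -76 and p(13) = 1109 have opposite signs, so a root lies in (12, 13); Newton's method refines it to λ ≈ 12.0606. p(38) = 184 and p(39) = -373 have opposite signs, so a root lies in (38, 39); Newton's method refines it to λ ≈ 38.3282. p(59) = -593 and p(60) = 404 have opposite signs, so a root lies in (59, 60); Newton's method refines it to λ ≈ 59.6111. Check (Vieta): the three roots sum to 110, matching tr M = 110.
So the eigenvalues of A^T A are ≈ 12.0606, 38.3282, 59.6111 (all ≥ 0, as they must be for A^T A). The largest is λ_max ≈ 59.6111, hence ||A||_2 = sqrt(λ_max) ≈ 7.7208.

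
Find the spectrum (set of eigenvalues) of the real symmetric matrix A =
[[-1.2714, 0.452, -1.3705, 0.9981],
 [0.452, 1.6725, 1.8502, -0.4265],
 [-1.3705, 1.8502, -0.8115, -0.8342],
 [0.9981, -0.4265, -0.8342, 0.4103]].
sigma(A) ≈ {-3, -1, 1, 3}

A is real symmetric, so its spectrum consists of real eigenvalues. Expanding the characteristic polynomial of the displayed matrix gives
  det(λ I - A) = p(λ) = λ^4 + (0)λ^3 + (-10)λ^2 + (0)λ + (9).
Solving p(λ) = 0 yields eigenvalues ≈ -3, -1, 1, 3. (A is shown rounded to 4 decimals, so these recover the underlying integer eigenvalues to within that precision.)
Verification: the trace of A = 0 equals the sum of eigenvalues 0, and det(A) ≈ 9.0005 matches the eigenvalue product 9.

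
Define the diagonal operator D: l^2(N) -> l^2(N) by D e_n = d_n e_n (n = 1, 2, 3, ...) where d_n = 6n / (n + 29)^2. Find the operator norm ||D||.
||D|| = 3/58 (attained at n = 29)

For D diagonal, ||D|| = sup_n |d_n|. Treat f(x) = 6x / (x + 29)^2 for real x > 0. By the quotient rule, f'(x) = 6(29 - x)/(x + 29)^3, which is positive for x < 29 and negative for x > 29. So f has a unique maximum at x = 29, and since 29 is a positive integer, the supremum over n ≥ 1 is attained at n = 29: d_29 = 6·29/(29 + 29)^2 = 6·29/3364 = 3/58. Hence ||D|| = 3/58.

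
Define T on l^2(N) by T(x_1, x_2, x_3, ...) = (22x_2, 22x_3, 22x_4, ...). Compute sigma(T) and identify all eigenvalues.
sigma(T) = closed disk {z in C : |z| ≤ 22}; sigma_p(T) = open disk {z in C : |z| < 22}

Note T = 22·V where V is the unit left shift (V x)_k = x_{k+1}; so sigma(T) = 22·sigma(V) and ||T|| = 22||V||. ||T x||^2 = 484sum_{k≥2} |x_k|^2 ≤ 484||x||^2, with equality on {x : x_1 = 0}, so ||T|| = 22. For any lambda with |lambda| < 22, set r = lambda/22 (|r| < 1); the vector x = (1, r, r^2, ...) is in l^2 and satisfies T x = 22(r, r^2, ...) = lambda x, so lambda is an eigenvalue. On the boundary |lambda| = 22 the geometric series diverges, so no l^2 eigenvector exists, but these lambda lie in the approximate point spectrum. Hence sigma(T) is the closed disk of radius 22 and sigma_p(T) is the open disk.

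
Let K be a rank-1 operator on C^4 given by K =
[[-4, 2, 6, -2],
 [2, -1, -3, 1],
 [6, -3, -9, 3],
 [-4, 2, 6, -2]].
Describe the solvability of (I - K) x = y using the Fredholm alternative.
(I - K) is invertible (det(I - K) = 17 ≠ 0), so for every y in C^4 the equation (I - K) x = y has a unique solution.

K has rank 1, so it is an outer product K = u v^T: every row of K is a multiple of one row vector. Reading off the entries, u = (2, -1, -3, 2) and v = (-2, 1, 3, -1) (row i of K equals u_i·v^T). A rank-one matrix u v^T satisfies K u = u (v·u) and kills the (3)-dimensional subspace v^⊥, so its characteristic polynomial is lambda^3 (lambda - v·u) with v·u = tr K = -16. Hence the eigenvalues of I - K are 1 (multiplicity 3) and 1 - (-16) = 17, so det(I - K) = 17. (Direct check: I - K =
[[5, -2, -6, 2],
 [-2, 2, 3, -1],
 [-6, 3, 10, -3],
 [4, -2, -6, 3]]
has determinant 17.) The finite-dimensional Fredholm alternative says: either (I - K) is invertible, or ker(I - K) ≠ {0} and then range(I - K) = ker((I - K)^*)^⊥, with dim ker(I - K) = dim ker((I - K)^*). Since det(I - K) ≠ 0, 1 is not an eigenvalue of K and ker(I - K) = {0}, so we are in the first case: for every y there is a unique x = (I - K)^(-1) y. Explicitly, by the Sherman–Morrison formula, (I - u v^T)^(-1) = I + u v^T/(1 - v·u), i.e. (I - K)^(-1) = I + K/(17).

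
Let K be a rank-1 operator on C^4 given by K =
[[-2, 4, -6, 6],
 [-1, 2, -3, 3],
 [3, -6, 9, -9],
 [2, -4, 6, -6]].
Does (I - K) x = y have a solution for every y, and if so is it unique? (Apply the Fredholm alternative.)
(I - K) is invertible (det(I - K) = -2 ≠ 0), so for every y in C^4 the equation (I - K) x = y has a unique solution.

K has rank 1, so it is an outer product K = u v^T: every row of K is a multiple of one row vector. Reading off the entries, u = (-2, -1, 3, 2) and v = (1, -2, 3, -3) (row i of K equals u_i·v^T). A rank-one matrix u v^T satisfies K u = u (v·u) and kills the (3)-dimensional subspace v^⊥, so its characteristic polynomial is lambda^3 (lambda - v·u) with v·u = tr K = 3. Hence the eigenvalues of I - K are 1 (multiplicity 3) and 1 - (3) = -2, so det(I - K) = -2. (Direct check: I - K =
[[3, -4, 6, -6],
 [1, -1, 3, -3],
 [-3, 6, -8, 9],
 [-2, 4, -6, 7]]
has determinant -2.) The finite-dimensional Fredholm alternative says: either (I - K) is invertible, or ker(I - K) ≠ {0} and then range(I - K) = ker((I - K)^*)^⊥, with dim ker(I - K) = dim ker((I - K)^*). Since det(I - K) ≠ 0, 1 is not an eigenvalue of K and ker(I - K) = {0}, so we are in the first case: for every y there is a unique x = (I - K)^(-1) y. Explicitly, by the Sherman–Morrison formula, (I - u v^T)^(-1) = I + u v^T/(1 - v·u), i.e. (I - K)^(-1) = I + K/(-2).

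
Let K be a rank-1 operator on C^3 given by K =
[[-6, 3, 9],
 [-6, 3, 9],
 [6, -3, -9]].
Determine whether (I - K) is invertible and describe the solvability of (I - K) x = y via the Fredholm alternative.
(I - K) is invertible (det(I - K) = 13 ≠ 0), so for every y in C^3 the equation (I - K) x = y has a unique solution.

K has rank 1, so it is an outer product K = u v^T: every row of K is a multiple of one row vector. Reading off the entries, u = (3, 3, -3) and v = (-2, 1, 3) (row i of K equals u_i·v^T). A rank-one matrix u v^T satisfies K u = u (v·u) and kills the (2)-dimensional subspace v^⊥, so its characteristic polynomial is lambda^2 (lambda - v·u) with v·u = tr K = -12. Hence the eigenvalues of I - K are 1 (multiplicity 2) and 1 - (-12) = 13, so det(I - K) = 13. (Direct check: I - K =
[[7, -3, -9],
 [6, -2, -9],
 [-6, 3, 10]]
has determinant 13.) The finite-dimensional Fredholm alternative says: either (I - K) is invertible, or ker(I - K) ≠ {0} and then range(I - K) = ker((I - K)^*)^⊥, with dim ker(I - K) = dim ker((I - K)^*). Since det(I - K) ≠ 0, 1 is not an eigenvalue of K and ker(I - K) = {0}, so we are in the first case: for every y there is a unique x = (I - K)^(-1) y. Explicitly, by the Sherman–Morrison formula, (I - u v^T)^(-1) = I + u v^T/(1 - v·u), i.e. (I - K)^(-1) = I + K/(13).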